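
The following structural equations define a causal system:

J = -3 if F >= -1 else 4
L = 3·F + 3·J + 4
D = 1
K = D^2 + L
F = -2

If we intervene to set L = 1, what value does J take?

4

Under do(L=1), the mechanism L = 3·F + 3·J + 4 is discarded; L is fixed at 1.
Since J is not a descendant of the intervened variable, it is unaffected.
J = -3 if F >= -1 else 4  [with F=-2]  = 4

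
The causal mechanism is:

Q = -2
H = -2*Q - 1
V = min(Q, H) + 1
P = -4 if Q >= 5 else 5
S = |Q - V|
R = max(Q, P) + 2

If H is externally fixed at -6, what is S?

do(H=-6) replaces the equation H = -2*Q - 1 with the constant H = -6.
V = min(Q, H) + 1  [with Q=-2, H=-6]  = -5
S = |Q - V|  [with Q=-2, V=-5]  = 3

3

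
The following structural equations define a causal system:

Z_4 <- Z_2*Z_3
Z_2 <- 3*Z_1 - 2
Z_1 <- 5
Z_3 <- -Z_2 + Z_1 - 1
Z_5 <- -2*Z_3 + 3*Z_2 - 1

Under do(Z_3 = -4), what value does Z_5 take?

46

do(Z_3=-4) replaces the equation Z_3 <- -Z_2 + Z_1 - 1 with the constant Z_3 = -4.
Z_2 = 3*Z_1 - 2  [with Z_1=5]  = 13
Z_5 = -2*Z_3 + 3*Z_2 - 1  [with Z_3=-4, Z_2=13]  = 46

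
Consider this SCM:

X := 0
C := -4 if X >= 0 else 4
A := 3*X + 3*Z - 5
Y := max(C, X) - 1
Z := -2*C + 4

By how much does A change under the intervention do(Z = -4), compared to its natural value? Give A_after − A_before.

-48

Intervening sets Z = -4 and removes its equation (Z := -2*C + 4).
A = 3*X + 3*Z - 5  [with X=0, Z=-4]  = -17
Without intervention: C = -4 if X >= 0 else 4  [with X=0]  = -4; Z = -2*C + 4  [with C=-4]  = 12; A = 3*X + 3*Z - 5  [with X=0, Z=12]  = 31.
Change = -17 − 31 = -48.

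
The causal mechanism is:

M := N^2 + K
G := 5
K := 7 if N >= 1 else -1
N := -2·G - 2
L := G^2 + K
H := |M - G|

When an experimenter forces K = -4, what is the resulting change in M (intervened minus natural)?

-3

The intervention breaks the incoming arrows to K: K := 7 if N >= 1 else -1 no longer applies, and K = -4.
N = -2·G - 2  [with G=5]  = -12
M = N^2 + K  [with N=-12, K=-4]  = 140
Without intervention: N = -2·G - 2  [with G=5]  = -12; K = 7 if N >= 1 else -1  [with N=-12]  = -1; M = N^2 + K  [with N=-12, K=-1]  = 143.
Change = 140 − 143 = -3.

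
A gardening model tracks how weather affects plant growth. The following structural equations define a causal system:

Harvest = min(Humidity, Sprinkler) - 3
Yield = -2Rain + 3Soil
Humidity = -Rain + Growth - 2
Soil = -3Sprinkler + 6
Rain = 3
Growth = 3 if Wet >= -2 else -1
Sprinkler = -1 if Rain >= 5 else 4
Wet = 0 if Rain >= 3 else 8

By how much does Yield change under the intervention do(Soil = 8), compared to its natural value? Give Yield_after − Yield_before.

42

The intervention breaks the incoming arrows to Soil: Soil = -3Sprinkler + 6 no longer applies, and Soil = 8.
Yield = -2Rain + 3Soil  [with Rain=3, Soil=8]  = 18
Without intervention: Sprinkler = -1 if Rain >= 5 else 4  [with Rain=3]  = 4; Soil = -3Sprinkler + 6  [with Sprinkler=4]  = -6; Yield = -2Rain + 3Soil  [with Rain=3, Soil=-6]  = -24.
Change = 18 − (-24) = 42.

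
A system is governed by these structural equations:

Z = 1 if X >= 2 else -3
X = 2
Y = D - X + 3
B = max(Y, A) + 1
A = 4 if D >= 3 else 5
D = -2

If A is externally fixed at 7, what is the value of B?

The intervention breaks the incoming arrows to A: A = 4 if D >= 3 else 5 no longer applies, and A = 7.
Y = D - X + 3  [with D=-2, X=2]  = -1
B = max(Y, A) + 1  [with Y=-1, A=7]  = 8

8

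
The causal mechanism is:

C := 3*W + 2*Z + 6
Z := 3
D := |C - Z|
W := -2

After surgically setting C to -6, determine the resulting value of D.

9

The intervention breaks the incoming arrows to C: C := 3*W + 2*Z + 6 no longer applies, and C = -6.
D = |C - Z|  [with C=-6, Z=3]  = 9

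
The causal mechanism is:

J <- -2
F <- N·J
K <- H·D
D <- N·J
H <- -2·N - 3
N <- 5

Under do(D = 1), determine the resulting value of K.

The intervention breaks the incoming arrows to D: D <- N·J no longer applies, and D = 1.
H = -2·N - 3  [with N=5]  = -13
K = H·D  [with H=-13, D=1]  = -13

-13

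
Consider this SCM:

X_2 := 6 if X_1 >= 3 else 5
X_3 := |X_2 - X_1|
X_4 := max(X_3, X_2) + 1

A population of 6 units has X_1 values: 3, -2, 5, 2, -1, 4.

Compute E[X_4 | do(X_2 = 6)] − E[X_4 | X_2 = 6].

0.5

do(X_2=6) breaks X_2's dependence on X_1. With X_2=6 fixed, X_4 across the units is 7, 9, 7, 7, 8, 7, mean 7.5.
E[X_4|X_2=6] averages over only the 3 units with X_2=6 (X_1 = 3, 5, 4): X_4 = 7, 7, 7, mean 7.
Difference = 7.5 − 7 = 0.5.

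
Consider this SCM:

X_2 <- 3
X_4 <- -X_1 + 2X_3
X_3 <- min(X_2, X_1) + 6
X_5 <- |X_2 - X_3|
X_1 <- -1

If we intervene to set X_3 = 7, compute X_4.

15

The intervention breaks the incoming arrows to X_3: X_3 <- min(X_2, X_1) + 6 no longer applies, and X_3 = 7.
X_4 = -X_1 + 2X_3  [with X_1=-1, X_3=7]  = 15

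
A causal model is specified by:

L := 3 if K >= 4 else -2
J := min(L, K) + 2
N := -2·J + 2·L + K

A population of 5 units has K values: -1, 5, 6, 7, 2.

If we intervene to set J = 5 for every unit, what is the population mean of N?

-4.2

Every unit gets J=5 under the intervention. N values become -15, 1, 2, 3, -12; E[N|do(J=5)] = -4.2.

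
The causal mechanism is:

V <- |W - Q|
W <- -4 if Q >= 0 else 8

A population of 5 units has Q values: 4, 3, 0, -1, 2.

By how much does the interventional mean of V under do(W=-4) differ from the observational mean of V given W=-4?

The intervention sets W=-4 in all 5 units regardless of Q. Recomputing V per unit gives 8, 7, 4, 3, 6; average 5.6.
Conditioning on W=-4 selects the 4 unit(s) with Q ∈ {4, 3, 0, 2}. Their V values: 8, 7, 4, 6. Mean = 6.25.
Difference = 5.6 − 6.25 = -0.65.

-0.65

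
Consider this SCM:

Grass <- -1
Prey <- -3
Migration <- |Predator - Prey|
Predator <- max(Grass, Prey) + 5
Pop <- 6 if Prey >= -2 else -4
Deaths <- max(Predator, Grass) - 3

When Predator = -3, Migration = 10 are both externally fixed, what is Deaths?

The joint intervention fixes Predator = -3, Migration = 10, removing each variable's own equation.
Deaths = max(Predator, Grass) - 3  [with Predator=-3, Grass=-1]  = -4

-4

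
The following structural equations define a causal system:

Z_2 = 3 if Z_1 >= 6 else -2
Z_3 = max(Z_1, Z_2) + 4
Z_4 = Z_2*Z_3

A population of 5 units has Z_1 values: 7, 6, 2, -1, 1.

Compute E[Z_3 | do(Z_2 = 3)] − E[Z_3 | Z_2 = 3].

The intervention sets Z_2=3 in all 5 units regardless of Z_1. Recomputing Z_3 per unit gives 11, 10, 7, 7, 7; average 8.4.
E[Z_3|Z_2=3] averages over only the 2 units with Z_2=3 (Z_1 = 7, 6): Z_3 = 11, 10, mean 10.5.
Difference = 8.4 − 10.5 = -2.1.

-2.1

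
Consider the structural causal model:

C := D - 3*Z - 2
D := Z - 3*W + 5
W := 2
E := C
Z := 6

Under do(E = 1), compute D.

do(E=1) replaces the equation E := C with the constant E = 1.
D is not downstream of the intervention, so its value is determined by the original equations.
D = Z - 3*W + 5  [with Z=6, W=2]  = 5

5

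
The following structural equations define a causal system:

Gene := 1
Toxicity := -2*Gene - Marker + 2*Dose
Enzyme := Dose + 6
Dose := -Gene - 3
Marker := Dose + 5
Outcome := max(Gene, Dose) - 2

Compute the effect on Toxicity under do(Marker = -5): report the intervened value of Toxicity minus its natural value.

Intervening sets Marker = -5 and removes its equation (Marker := Dose + 5).
Dose = -Gene - 3  [with Gene=1]  = -4
Toxicity = -2*Gene - Marker + 2*Dose  [with Gene=1, Marker=-5, Dose=-4]  = -5
Without intervention: Dose = -Gene - 3  [with Gene=1]  = -4; Marker = Dose + 5  [with Dose=-4]  = 1; Toxicity = -2*Gene - Marker + 2*Dose  [with Gene=1, Marker=1, Dose=-4]  = -11.
Change = -5 − (-11) = 6.

6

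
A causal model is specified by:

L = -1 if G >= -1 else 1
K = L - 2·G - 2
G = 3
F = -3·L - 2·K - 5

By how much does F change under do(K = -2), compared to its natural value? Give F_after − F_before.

The intervention breaks the incoming arrows to K: K = L - 2·G - 2 no longer applies, and K = -2.
L = -1 if G >= -1 else 1  [with G=3]  = -1
F = -3·L - 2·K - 5  [with L=-1, K=-2]  = 2
Without intervention: L = -1 if G >= -1 else 1  [with G=3]  = -1; K = L - 2·G - 2  [with L=-1, G=3]  = -9; F = -3·L - 2·K - 5  [with L=-1, K=-9]  = 16.
Change = 2 − 16 = -14.

-14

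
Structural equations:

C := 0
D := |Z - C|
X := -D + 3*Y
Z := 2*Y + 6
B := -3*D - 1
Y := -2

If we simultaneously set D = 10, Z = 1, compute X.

The joint intervention fixes D = 10, Z = 1, removing each variable's own equation.
X = -D + 3*Y  [with D=10, Y=-2]  = -16

-16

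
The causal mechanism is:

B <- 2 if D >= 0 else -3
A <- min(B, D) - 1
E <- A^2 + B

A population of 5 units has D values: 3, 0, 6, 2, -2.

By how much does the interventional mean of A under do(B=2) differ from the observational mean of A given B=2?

-0.7

Under do(B=2), B's equation is replaced by B=2 for every unit. Per-unit A: 1, -1, 1, 1, -3. Mean = -0.2.
E[A|B=2] averages over only the 4 units with B=2 (D = 3, 0, 6, 2): A = 1, -1, 1, 1, mean 0.5.
Difference = -0.2 − 0.5 = -0.7.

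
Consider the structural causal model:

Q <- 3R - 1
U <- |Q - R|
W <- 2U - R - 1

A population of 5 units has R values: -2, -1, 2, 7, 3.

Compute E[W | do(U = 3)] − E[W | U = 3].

Under do(U=3), U's equation is replaced by U=3 for every unit. Per-unit W: 7, 6, 3, -2, 2. Mean = 3.2.
E[W|U=3] averages over only the 2 units with U=3 (R = -1, 2): W = 6, 3, mean 4.5.
Difference = 3.2 − 4.5 = -1.3.

-1.3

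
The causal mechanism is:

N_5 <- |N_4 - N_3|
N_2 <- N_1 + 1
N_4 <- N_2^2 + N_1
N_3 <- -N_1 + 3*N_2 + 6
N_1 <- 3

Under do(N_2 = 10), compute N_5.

do(N_2=10) replaces the equation N_2 <- N_1 + 1 with the constant N_2 = 10.
N_3 = -N_1 + 3*N_2 + 6  [with N_1=3, N_2=10]  = 33
N_4 = N_2^2 + N_1  [with N_2=10, N_1=3]  = 103
N_5 = |N_4 - N_3|  [with N_4=103, N_3=33]  = 70

70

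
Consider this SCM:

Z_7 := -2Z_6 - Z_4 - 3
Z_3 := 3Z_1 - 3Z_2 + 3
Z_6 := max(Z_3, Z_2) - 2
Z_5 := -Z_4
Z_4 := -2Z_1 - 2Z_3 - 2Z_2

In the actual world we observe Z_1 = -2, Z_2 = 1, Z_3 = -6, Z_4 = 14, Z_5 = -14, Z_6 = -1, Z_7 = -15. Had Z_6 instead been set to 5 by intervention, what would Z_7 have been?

Intervening sets Z_6 = 5 and removes its equation (Z_6 := max(Z_3, Z_2) - 2).
Z_3 = 3Z_1 - 3Z_2 + 3  [with Z_1=-2, Z_2=1]  = -6
Z_4 = -2Z_1 - 2Z_3 - 2Z_2  [with Z_1=-2, Z_3=-6, Z_2=1]  = 14
Z_7 = -2Z_6 - Z_4 - 3  [with Z_6=5, Z_4=14]  = -27

-27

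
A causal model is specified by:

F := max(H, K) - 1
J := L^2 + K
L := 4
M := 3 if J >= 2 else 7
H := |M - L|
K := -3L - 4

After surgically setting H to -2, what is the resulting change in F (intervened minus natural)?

-5

The intervention breaks the incoming arrows to H: H := |M - L| no longer applies, and H = -2.
K = -3L - 4  [with L=4]  = -16
F = max(H, K) - 1  [with H=-2, K=-16]  = -3
Without intervention: K = -3L - 4  [with L=4]  = -16; J = L^2 + K  [with L=4, K=-16]  = 0; M = 3 if J >= 2 else 7  [with J=0]  = 7; H = |M - L|  [with M=7, L=4]  = 3; F = max(H, K) - 1  [with H=3, K=-16]  = 2.
Change = -3 − 2 = -5.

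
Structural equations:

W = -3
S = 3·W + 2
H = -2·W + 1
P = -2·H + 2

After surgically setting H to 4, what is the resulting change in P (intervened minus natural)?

The intervention breaks the incoming arrows to H: H = -2·W + 1 no longer applies, and H = 4.
P = -2·H + 2  [with H=4]  = -6
Without intervention: H = -2·W + 1  [with W=-3]  = 7; P = -2·H + 2  [with H=7]  = -12.
Change = -6 − (-12) = 6.

6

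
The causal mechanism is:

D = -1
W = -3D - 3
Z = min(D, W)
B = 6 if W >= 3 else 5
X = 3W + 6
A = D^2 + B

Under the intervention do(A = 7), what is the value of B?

5

do(A=7) replaces the equation A = D^2 + B with the constant A = 7.
No directed path runs from A to B, so B keeps its natural value.
W = -3D - 3  [with D=-1]  = 0
B = 6 if W >= 3 else 5  [with W=0]  = 5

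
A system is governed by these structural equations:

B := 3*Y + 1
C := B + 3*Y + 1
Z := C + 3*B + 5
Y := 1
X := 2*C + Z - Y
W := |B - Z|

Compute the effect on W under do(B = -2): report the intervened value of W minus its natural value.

Under do(B=-2), the mechanism B := 3*Y + 1 is discarded; B is fixed at -2.
C = B + 3*Y + 1  [with B=-2, Y=1]  = 2
Z = C + 3*B + 5  [with C=2, B=-2]  = 1
W = |B - Z|  [with B=-2, Z=1]  = 3
Without intervention: B = 3*Y + 1  [with Y=1]  = 4; C = B + 3*Y + 1  [with B=4, Y=1]  = 8; Z = C + 3*B + 5  [with C=8, B=4]  = 25; W = |B - Z|  [with B=4, Z=25]  = 21.
Change = 3 − 21 = -18.

-18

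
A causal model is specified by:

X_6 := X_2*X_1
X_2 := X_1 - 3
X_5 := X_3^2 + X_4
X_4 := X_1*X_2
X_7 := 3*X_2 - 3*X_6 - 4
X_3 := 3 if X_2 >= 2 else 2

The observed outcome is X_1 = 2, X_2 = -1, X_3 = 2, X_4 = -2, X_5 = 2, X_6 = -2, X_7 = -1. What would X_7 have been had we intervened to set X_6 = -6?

11

Intervening sets X_6 = -6 and removes its equation (X_6 := X_2*X_1).
X_2 = X_1 - 3  [with X_1=2]  = -1
X_7 = 3*X_2 - 3*X_6 - 4  [with X_2=-1, X_6=-6]  = 11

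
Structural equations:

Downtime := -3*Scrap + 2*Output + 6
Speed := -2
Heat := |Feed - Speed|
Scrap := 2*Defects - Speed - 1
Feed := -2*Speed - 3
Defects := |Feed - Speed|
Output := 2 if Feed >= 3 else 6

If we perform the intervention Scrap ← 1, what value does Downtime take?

15

Under do(Scrap=1), the mechanism Scrap := 2*Defects - Speed - 1 is discarded; Scrap is fixed at 1.
Feed = -2*Speed - 3  [with Speed=-2]  = 1
Output = 2 if Feed >= 3 else 6  [with Feed=1]  = 6
Downtime = -3*Scrap + 2*Output + 6  [with Scrap=1, Output=6]  = 15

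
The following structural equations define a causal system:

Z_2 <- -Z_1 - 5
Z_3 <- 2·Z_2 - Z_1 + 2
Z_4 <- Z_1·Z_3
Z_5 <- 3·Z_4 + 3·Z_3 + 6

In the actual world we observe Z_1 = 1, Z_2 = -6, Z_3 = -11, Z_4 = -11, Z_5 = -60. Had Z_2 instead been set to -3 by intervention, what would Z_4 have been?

Under do(Z_2=-3), the mechanism Z_2 <- -Z_1 - 5 is discarded; Z_2 is fixed at -3.
Z_3 = 2·Z_2 - Z_1 + 2  [with Z_2=-3, Z_1=1]  = -5
Z_4 = Z_1·Z_3  [with Z_1=1, Z_3=-5]  = -5

-5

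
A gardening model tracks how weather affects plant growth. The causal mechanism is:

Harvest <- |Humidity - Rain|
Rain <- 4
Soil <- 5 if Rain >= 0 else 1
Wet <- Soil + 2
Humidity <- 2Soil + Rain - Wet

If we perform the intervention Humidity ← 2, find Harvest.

Intervening sets Humidity = 2 and removes its equation (Humidity <- 2Soil + Rain - Wet).
Harvest = |Humidity - Rain|  [with Humidity=2, Rain=4]  = 2

2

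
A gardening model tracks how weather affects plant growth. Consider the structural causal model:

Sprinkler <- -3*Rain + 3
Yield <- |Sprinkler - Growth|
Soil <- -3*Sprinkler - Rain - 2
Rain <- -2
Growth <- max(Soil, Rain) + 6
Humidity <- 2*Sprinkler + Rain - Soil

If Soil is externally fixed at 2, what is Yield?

1

The intervention breaks the incoming arrows to Soil: Soil <- -3*Sprinkler - Rain - 2 no longer applies, and Soil = 2.
Sprinkler = -3*Rain + 3  [with Rain=-2]  = 9
Growth = max(Soil, Rain) + 6  [with Soil=2, Rain=-2]  = 8
Yield = |Sprinkler - Growth|  [with Sprinkler=9, Growth=8]  = 1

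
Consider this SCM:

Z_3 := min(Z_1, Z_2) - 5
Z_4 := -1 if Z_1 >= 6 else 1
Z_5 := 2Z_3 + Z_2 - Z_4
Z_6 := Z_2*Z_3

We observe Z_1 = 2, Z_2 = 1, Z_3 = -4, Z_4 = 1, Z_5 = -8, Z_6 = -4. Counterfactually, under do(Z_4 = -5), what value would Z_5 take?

-2

Intervening sets Z_4 = -5 and removes its equation (Z_4 := -1 if Z_1 >= 6 else 1).
Z_3 = min(Z_1, Z_2) - 5  [with Z_1=2, Z_2=1]  = -4
Z_5 = 2Z_3 + Z_2 - Z_4  [with Z_3=-4, Z_2=1, Z_4=-5]  = -2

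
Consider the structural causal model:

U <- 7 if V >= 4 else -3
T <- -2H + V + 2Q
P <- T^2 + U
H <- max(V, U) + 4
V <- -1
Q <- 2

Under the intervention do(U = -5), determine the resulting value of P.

4

The intervention breaks the incoming arrows to U: U <- 7 if V >= 4 else -3 no longer applies, and U = -5.
H = max(V, U) + 4  [with V=-1, U=-5]  = 3
T = -2H + V + 2Q  [with H=3, V=-1, Q=2]  = -3
P = T^2 + U  [with T=-3, U=-5]  = 4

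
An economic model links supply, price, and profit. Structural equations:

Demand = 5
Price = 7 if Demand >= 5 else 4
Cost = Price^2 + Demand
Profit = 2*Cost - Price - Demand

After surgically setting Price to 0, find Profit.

5

Under do(Price=0), the mechanism Price = 7 if Demand >= 5 else 4 is discarded; Price is fixed at 0.
Cost = Price^2 + Demand  [with Price=0, Demand=5]  = 5
Profit = 2*Cost - Price - Demand  [with Cost=5, Price=0, Demand=5]  = 5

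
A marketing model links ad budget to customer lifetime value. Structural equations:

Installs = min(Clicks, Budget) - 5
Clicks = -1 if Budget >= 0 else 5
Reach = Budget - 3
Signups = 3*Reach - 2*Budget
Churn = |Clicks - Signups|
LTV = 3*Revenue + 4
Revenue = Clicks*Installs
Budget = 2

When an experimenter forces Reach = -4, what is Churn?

15

Under do(Reach=-4), the mechanism Reach = Budget - 3 is discarded; Reach is fixed at -4.
Clicks = -1 if Budget >= 0 else 5  [with Budget=2]  = -1
Signups = 3*Reach - 2*Budget  [with Reach=-4, Budget=2]  = -16
Churn = |Clicks - Signups|  [with Clicks=-1, Signups=-16]  = 15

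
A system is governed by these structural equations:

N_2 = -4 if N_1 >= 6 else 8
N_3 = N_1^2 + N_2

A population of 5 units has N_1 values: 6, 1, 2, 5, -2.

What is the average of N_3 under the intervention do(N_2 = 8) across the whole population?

Every unit gets N_2=8 under the intervention. N_3 values become 44, 9, 12, 33, 12; E[N_3|do(N_2=8)] = 22.

22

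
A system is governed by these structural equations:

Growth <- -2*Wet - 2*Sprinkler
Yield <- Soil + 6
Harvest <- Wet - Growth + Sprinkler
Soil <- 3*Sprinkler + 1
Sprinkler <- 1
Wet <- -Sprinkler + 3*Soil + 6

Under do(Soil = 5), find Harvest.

Under do(Soil=5), the mechanism Soil <- 3*Sprinkler + 1 is discarded; Soil is fixed at 5.
Wet = -Sprinkler + 3*Soil + 6  [with Sprinkler=1, Soil=5]  = 20
Growth = -2*Wet - 2*Sprinkler  [with Wet=20, Sprinkler=1]  = -42
Harvest = Wet - Growth + Sprinkler  [with Wet=20, Growth=-42, Sprinkler=1]  = 63

63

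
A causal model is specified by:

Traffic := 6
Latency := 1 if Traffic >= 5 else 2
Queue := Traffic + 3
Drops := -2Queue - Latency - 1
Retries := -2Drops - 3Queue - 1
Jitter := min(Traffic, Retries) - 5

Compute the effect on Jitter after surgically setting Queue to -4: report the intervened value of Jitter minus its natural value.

-7

The intervention breaks the incoming arrows to Queue: Queue := Traffic + 3 no longer applies, and Queue = -4.
Latency = 1 if Traffic >= 5 else 2  [with Traffic=6]  = 1
Drops = -2Queue - Latency - 1  [with Queue=-4, Latency=1]  = 6
Retries = -2Drops - 3Queue - 1  [with Drops=6, Queue=-4]  = -1
Jitter = min(Traffic, Retries) - 5  [with Traffic=6, Retries=-1]  = -6
Without intervention: Latency = 1 if Traffic >= 5 else 2  [with Traffic=6]  = 1; Queue = Traffic + 3  [with Traffic=6]  = 9; Drops = -2Queue - Latency - 1  [with Queue=9, Latency=1]  = -20; Retries = -2Drops - 3Queue - 1  [with Drops=-20, Queue=9]  = 12; Jitter = min(Traffic, Retries) - 5  [with Traffic=6, Retries=12]  = 1.
Change = -6 − 1 = -7.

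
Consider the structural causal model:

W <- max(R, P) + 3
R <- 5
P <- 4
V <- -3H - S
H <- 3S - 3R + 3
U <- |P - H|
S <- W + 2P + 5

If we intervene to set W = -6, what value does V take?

-34

The intervention breaks the incoming arrows to W: W <- max(R, P) + 3 no longer applies, and W = -6.
S = W + 2P + 5  [with W=-6, P=4]  = 7
H = 3S - 3R + 3  [with S=7, R=5]  = 9
V = -3H - S  [with H=9, S=7]  = -34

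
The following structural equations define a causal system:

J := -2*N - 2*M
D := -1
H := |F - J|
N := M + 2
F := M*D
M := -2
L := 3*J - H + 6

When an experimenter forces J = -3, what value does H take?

5

The intervention breaks the incoming arrows to J: J := -2*N - 2*M no longer applies, and J = -3.
F = M*D  [with M=-2, D=-1]  = 2
H = |F - J|  [with F=2, J=-3]  = 5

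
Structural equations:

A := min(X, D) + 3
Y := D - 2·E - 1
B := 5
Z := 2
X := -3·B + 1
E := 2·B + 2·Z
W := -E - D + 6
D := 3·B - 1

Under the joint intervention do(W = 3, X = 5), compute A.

8

Under do(W = 3, X = 5), each intervened variable's structural equation is replaced by its fixed value.
D = 3·B - 1  [with B=5]  = 14
A = min(X, D) + 3  [with X=5, D=14]  = 8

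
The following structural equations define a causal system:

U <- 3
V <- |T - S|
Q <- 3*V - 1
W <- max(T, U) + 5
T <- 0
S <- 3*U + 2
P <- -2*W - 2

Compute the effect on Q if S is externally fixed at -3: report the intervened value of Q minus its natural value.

-24

The intervention breaks the incoming arrows to S: S <- 3*U + 2 no longer applies, and S = -3.
V = |T - S|  [with T=0, S=-3]  = 3
Q = 3*V - 1  [with V=3]  = 8
Without intervention: S = 3*U + 2  [with U=3]  = 11; V = |T - S|  [with T=0, S=11]  = 11; Q = 3*V - 1  [with V=11]  = 32.
Change = 8 − 32 = -24.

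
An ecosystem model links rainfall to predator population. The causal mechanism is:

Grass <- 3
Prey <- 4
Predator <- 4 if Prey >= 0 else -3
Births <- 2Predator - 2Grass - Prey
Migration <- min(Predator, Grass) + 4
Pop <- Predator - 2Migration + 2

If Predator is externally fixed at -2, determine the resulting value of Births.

-14

The intervention breaks the incoming arrows to Predator: Predator <- 4 if Prey >= 0 else -3 no longer applies, and Predator = -2.
Births = 2Predator - 2Grass - Prey  [with Predator=-2, Grass=3, Prey=4]  = -14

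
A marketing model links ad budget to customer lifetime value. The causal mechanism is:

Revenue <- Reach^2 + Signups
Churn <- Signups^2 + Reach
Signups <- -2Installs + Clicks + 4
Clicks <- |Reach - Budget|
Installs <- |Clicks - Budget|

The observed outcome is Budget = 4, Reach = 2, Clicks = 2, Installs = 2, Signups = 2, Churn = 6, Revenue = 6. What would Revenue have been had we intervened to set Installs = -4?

The intervention breaks the incoming arrows to Installs: Installs <- |Clicks - Budget| no longer applies, and Installs = -4.
Clicks = |Reach - Budget|  [with Reach=2, Budget=4]  = 2
Signups = -2Installs + Clicks + 4  [with Installs=-4, Clicks=2]  = 14
Revenue = Reach^2 + Signups  [with Reach=2, Signups=14]  = 18

18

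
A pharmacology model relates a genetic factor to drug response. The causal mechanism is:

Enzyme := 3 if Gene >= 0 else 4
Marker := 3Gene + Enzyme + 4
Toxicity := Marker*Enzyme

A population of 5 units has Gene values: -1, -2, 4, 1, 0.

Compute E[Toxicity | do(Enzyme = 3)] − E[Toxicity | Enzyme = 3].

-11.4

Under do(Enzyme=3), Enzyme's equation is replaced by Enzyme=3 for every unit. Per-unit Toxicity: 12, 3, 57, 30, 21. Mean = 24.6.
Conditioning on Enzyme=3 selects the 3 unit(s) with Gene ∈ {4, 1, 0}. Their Toxicity values: 57, 30, 21. Mean = 36.
Difference = 24.6 − 36 = -11.4.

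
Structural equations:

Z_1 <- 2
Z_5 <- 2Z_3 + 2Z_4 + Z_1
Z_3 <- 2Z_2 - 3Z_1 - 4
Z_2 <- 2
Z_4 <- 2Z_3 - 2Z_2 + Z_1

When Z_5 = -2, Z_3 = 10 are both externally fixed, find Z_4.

18

Under do(Z_5 = -2, Z_3 = 10), each intervened variable's structural equation is replaced by its fixed value.
Z_4 = 2Z_3 - 2Z_2 + Z_1  [with Z_3=10, Z_2=2, Z_1=2]  = 18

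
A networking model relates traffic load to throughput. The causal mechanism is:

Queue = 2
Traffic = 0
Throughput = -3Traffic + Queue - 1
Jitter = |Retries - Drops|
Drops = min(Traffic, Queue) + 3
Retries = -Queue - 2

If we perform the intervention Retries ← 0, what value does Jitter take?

3

Intervening sets Retries = 0 and removes its equation (Retries = -Queue - 2).
Drops = min(Traffic, Queue) + 3  [with Traffic=0, Queue=2]  = 3
Jitter = |Retries - Drops|  [with Retries=0, Drops=3]  = 3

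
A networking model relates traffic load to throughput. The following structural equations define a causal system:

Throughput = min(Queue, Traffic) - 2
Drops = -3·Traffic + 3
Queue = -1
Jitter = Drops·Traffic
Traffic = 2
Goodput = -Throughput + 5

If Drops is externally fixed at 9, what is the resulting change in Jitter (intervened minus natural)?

24

The intervention breaks the incoming arrows to Drops: Drops = -3·Traffic + 3 no longer applies, and Drops = 9.
Jitter = Drops·Traffic  [with Drops=9, Traffic=2]  = 18
Without intervention: Drops = -3·Traffic + 3  [with Traffic=2]  = -3; Jitter = Drops·Traffic  [with Drops=-3, Traffic=2]  = -6.
Change = 18 − (-6) = 24.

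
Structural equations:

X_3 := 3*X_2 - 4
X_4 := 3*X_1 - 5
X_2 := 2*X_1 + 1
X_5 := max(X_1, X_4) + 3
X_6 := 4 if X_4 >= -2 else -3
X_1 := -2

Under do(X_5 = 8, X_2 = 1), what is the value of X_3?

Setting X_5 = 8, X_2 = 1 by intervention discards those variables' equations.
X_3 = 3*X_2 - 4  [with X_2=1]  = -1

-1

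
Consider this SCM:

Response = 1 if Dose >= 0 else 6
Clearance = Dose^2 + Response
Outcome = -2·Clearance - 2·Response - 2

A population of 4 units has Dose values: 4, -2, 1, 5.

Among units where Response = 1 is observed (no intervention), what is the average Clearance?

15

Conditioning on Response=1 selects the 3 unit(s) with Dose ∈ {4, 1, 5}. Their Clearance values: 17, 2, 26. Mean = 15.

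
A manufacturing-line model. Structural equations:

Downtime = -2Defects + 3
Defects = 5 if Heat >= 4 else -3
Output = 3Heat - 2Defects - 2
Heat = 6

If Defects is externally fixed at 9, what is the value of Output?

-2

The intervention breaks the incoming arrows to Defects: Defects = 5 if Heat >= 4 else -3 no longer applies, and Defects = 9.
Output = 3Heat - 2Defects - 2  [with Heat=6, Defects=9]  = -2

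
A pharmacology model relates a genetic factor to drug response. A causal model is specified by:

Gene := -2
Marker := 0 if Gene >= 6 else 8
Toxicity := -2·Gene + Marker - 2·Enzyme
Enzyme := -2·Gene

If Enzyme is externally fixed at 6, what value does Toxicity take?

Under do(Enzyme=6), the mechanism Enzyme := -2·Gene is discarded; Enzyme is fixed at 6.
Marker = 0 if Gene >= 6 else 8  [with Gene=-2]  = 8
Toxicity = -2·Gene + Marker - 2·Enzyme  [with Gene=-2, Marker=8, Enzyme=6]  = 0

0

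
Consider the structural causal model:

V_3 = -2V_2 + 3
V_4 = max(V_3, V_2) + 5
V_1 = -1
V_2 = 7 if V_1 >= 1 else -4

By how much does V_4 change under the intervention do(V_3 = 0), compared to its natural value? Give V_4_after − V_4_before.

-11

The intervention breaks the incoming arrows to V_3: V_3 = -2V_2 + 3 no longer applies, and V_3 = 0.
V_2 = 7 if V_1 >= 1 else -4  [with V_1=-1]  = -4
V_4 = max(V_3, V_2) + 5  [with V_3=0, V_2=-4]  = 5
Without intervention: V_2 = 7 if V_1 >= 1 else -4  [with V_1=-1]  = -4; V_3 = -2V_2 + 3  [with V_2=-4]  = 11; V_4 = max(V_3, V_2) + 5  [with V_3=11, V_2=-4]  = 16.
Change = 5 − 16 = -11.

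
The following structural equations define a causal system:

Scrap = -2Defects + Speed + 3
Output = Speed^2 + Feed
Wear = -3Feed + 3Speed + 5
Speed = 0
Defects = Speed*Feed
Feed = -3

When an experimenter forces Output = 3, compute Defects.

do(Output=3) replaces the equation Output = Speed^2 + Feed with the constant Output = 3.
No directed path runs from Output to Defects, so Defects keeps its natural value.
Defects = Speed*Feed  [with Speed=0, Feed=-3]  = 0

0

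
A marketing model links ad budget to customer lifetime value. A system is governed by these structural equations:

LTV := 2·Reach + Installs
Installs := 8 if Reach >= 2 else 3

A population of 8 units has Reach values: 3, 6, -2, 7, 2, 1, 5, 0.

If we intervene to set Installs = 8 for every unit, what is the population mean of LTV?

The intervention sets Installs=8 in all 8 units regardless of Reach. Recomputing LTV per unit gives 14, 20, 4, 22, 12, 10, 18, 8; average 13.5.

13.5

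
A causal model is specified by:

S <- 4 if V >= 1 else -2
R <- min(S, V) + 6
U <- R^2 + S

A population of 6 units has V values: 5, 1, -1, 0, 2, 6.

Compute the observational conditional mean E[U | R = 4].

Observing R=4 restricts to units where R's equation naturally yields 4: V ∈ {-1, 0}. In that subpopulation U = 14, 14, mean 14.

14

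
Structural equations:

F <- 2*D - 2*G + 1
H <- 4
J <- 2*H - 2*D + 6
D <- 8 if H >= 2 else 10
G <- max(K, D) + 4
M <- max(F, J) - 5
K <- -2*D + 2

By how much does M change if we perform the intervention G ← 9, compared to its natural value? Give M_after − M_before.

Under do(G=9), the mechanism G <- max(K, D) + 4 is discarded; G is fixed at 9.
D = 8 if H >= 2 else 10  [with H=4]  = 8
J = 2*H - 2*D + 6  [with H=4, D=8]  = -2
F = 2*D - 2*G + 1  [with D=8, G=9]  = -1
M = max(F, J) - 5  [with F=-1, J=-2]  = -6
Without intervention: D = 8 if H >= 2 else 10  [with H=4]  = 8; J = 2*H - 2*D + 6  [with H=4, D=8]  = -2; K = -2*D + 2  [with D=8]  = -14; G = max(K, D) + 4  [with K=-14, D=8]  = 12; F = 2*D - 2*G + 1  [with D=8, G=12]  = -7; M = max(F, J) - 5  [with F=-7, J=-2]  = -7.
Change = -6 − (-7) = 1.

1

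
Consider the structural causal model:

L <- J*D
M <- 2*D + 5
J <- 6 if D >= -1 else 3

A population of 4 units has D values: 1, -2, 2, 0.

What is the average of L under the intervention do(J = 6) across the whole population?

1.5

Under do(J=6), J's equation is replaced by J=6 for every unit. Per-unit L: 6, -12, 12, 0. Mean = 1.5.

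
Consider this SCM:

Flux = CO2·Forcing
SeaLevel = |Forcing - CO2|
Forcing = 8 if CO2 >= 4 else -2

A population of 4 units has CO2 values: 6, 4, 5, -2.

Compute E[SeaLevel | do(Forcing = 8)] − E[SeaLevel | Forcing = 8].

1.75

Under do(Forcing=8), Forcing's equation is replaced by Forcing=8 for every unit. Per-unit SeaLevel: 2, 4, 3, 10. Mean = 4.75.
Conditioning on Forcing=8 selects the 3 unit(s) with CO2 ∈ {6, 4, 5}. Their SeaLevel values: 2, 4, 3. Mean = 3.
Difference = 4.75 − 3 = 1.75.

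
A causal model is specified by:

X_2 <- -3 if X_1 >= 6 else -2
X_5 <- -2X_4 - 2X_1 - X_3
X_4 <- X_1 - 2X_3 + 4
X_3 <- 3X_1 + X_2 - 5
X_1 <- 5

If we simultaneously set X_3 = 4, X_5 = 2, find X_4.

The joint intervention fixes X_3 = 4, X_5 = 2, removing each variable's own equation.
X_4 = X_1 - 2X_3 + 4  [with X_1=5, X_3=4]  = 1

1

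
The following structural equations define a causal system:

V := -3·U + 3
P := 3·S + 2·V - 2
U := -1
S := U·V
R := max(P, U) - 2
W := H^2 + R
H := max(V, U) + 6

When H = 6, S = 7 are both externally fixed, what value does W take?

65

Under do(H = 6, S = 7), each intervened variable's structural equation is replaced by its fixed value.
V = -3·U + 3  [with U=-1]  = 6
P = 3·S + 2·V - 2  [with S=7, V=6]  = 31
R = max(P, U) - 2  [with P=31, U=-1]  = 29
W = H^2 + R  [with H=6, R=29]  = 65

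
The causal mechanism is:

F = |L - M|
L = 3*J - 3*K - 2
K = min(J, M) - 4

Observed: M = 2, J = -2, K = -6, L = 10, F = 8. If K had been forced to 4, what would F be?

22

do(K=4) replaces the equation K = min(J, M) - 4 with the constant K = 4.
L = 3*J - 3*K - 2  [with J=-2, K=4]  = -20
F = |L - M|  [with L=-20, M=2]  = 22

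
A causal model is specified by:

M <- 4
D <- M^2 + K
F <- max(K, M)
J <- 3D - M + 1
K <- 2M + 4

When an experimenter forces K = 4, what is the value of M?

Under do(K=4), the mechanism K <- 2M + 4 is discarded; K is fixed at 4.
M is not downstream of the intervention, so its value is determined by the original equations.

4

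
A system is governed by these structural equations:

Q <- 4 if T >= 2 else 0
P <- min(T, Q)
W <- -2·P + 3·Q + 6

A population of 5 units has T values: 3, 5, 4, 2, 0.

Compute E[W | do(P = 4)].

7.6

do(P=4) breaks P's dependence on T. With P=4 fixed, W across the units is 10, 10, 10, 10, -2, mean 7.6.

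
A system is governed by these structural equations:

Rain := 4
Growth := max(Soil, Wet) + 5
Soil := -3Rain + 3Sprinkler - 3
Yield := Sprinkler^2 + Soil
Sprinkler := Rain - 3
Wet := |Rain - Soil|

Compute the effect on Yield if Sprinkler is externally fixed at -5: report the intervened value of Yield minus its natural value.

Under do(Sprinkler=-5), the mechanism Sprinkler := Rain - 3 is discarded; Sprinkler is fixed at -5.
Soil = -3Rain + 3Sprinkler - 3  [with Rain=4, Sprinkler=-5]  = -30
Yield = Sprinkler^2 + Soil  [with Sprinkler=-5, Soil=-30]  = -5
Without intervention: Sprinkler = Rain - 3  [with Rain=4]  = 1; Soil = -3Rain + 3Sprinkler - 3  [with Rain=4, Sprinkler=1]  = -12; Yield = Sprinkler^2 + Soil  [with Sprinkler=1, Soil=-12]  = -11.
Change = -5 − (-11) = 6.

6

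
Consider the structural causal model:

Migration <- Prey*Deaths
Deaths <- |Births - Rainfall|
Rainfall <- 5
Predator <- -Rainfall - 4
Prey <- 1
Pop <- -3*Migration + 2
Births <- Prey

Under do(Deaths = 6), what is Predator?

do(Deaths=6) replaces the equation Deaths <- |Births - Rainfall| with the constant Deaths = 6.
Predator is not downstream of the intervention, so its value is determined by the original equations.
Predator = -Rainfall - 4  [with Rainfall=5]  = -9

-9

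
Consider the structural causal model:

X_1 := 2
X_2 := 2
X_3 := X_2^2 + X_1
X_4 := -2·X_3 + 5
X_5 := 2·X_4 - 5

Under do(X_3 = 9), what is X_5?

-31

do(X_3=9) replaces the equation X_3 := X_2^2 + X_1 with the constant X_3 = 9.
X_4 = -2·X_3 + 5  [with X_3=9]  = -13
X_5 = 2·X_4 - 5  [with X_4=-13]  = -31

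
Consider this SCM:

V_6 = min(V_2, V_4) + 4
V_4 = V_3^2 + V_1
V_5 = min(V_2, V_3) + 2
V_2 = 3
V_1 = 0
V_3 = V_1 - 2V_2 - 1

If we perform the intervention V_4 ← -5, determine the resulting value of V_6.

-1

Under do(V_4=-5), the mechanism V_4 = V_3^2 + V_1 is discarded; V_4 is fixed at -5.
V_6 = min(V_2, V_4) + 4  [with V_2=3, V_4=-5]  = -1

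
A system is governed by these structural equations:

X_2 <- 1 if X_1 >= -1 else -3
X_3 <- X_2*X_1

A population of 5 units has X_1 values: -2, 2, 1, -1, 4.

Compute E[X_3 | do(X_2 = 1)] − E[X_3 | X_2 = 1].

Every unit gets X_2=1 under the intervention. X_3 values become -2, 2, 1, -1, 4; E[X_3|do(X_2=1)] = 0.8.
E[X_3|X_2=1] averages over only the 4 units with X_2=1 (X_1 = 2, 1, -1, 4): X_3 = 2, 1, -1, 4, mean 1.5.
Difference = 0.8 − 1.5 = -0.7.

-0.7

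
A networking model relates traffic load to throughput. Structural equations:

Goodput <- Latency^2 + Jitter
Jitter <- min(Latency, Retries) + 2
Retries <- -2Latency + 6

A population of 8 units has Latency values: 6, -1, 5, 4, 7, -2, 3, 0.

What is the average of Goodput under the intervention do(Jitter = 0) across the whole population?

17.5

Under do(Jitter=0), Jitter's equation is replaced by Jitter=0 for every unit. Per-unit Goodput: 36, 1, 25, 16, 49, 4, 9, 0. Mean = 17.5.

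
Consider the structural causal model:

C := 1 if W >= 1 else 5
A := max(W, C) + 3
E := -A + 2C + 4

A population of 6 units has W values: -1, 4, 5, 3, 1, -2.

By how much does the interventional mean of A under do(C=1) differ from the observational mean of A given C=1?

Every unit gets C=1 under the intervention. A values become 4, 7, 8, 6, 4, 4; E[A|do(C=1)] = 5.5.
E[A|C=1] averages over only the 4 units with C=1 (W = 4, 5, 3, 1): A = 7, 8, 6, 4, mean 6.25.
Difference = 5.5 − 6.25 = -0.75.

-0.75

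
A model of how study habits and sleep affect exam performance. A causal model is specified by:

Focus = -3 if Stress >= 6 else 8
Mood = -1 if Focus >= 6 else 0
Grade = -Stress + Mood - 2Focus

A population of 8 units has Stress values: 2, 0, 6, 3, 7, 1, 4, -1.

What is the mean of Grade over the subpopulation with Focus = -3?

Conditioning on Focus=-3 selects the 2 unit(s) with Stress ∈ {6, 7}. Their Grade values: 0, -1. Mean = -0.5.

-0.5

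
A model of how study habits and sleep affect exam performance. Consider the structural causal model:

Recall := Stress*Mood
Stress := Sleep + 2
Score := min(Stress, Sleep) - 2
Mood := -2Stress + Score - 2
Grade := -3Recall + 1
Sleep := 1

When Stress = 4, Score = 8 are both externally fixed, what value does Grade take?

Under do(Stress = 4, Score = 8), each intervened variable's structural equation is replaced by its fixed value.
Mood = -2Stress + Score - 2  [with Stress=4, Score=8]  = -2
Recall = Stress*Mood  [with Stress=4, Mood=-2]  = -8
Grade = -3Recall + 1  [with Recall=-8]  = 25

25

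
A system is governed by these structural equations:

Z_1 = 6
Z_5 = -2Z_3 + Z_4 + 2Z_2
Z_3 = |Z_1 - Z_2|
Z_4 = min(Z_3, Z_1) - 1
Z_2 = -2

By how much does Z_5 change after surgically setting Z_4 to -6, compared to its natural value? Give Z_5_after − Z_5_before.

-11

Intervening sets Z_4 = -6 and removes its equation (Z_4 = min(Z_3, Z_1) - 1).
Z_3 = |Z_1 - Z_2|  [with Z_1=6, Z_2=-2]  = 8
Z_5 = -2Z_3 + Z_4 + 2Z_2  [with Z_3=8, Z_4=-6, Z_2=-2]  = -26
Without intervention: Z_3 = |Z_1 - Z_2|  [with Z_1=6, Z_2=-2]  = 8; Z_4 = min(Z_3, Z_1) - 1  [with Z_3=8, Z_1=6]  = 5; Z_5 = -2Z_3 + Z_4 + 2Z_2  [with Z_3=8, Z_4=5, Z_2=-2]  = -15.
Change = -26 − (-15) = -11.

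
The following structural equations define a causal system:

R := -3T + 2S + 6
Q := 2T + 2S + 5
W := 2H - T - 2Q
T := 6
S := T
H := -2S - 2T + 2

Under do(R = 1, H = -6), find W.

The joint intervention fixes R = 1, H = -6, removing each variable's own equation.
S = T  [with T=6]  = 6
Q = 2T + 2S + 5  [with T=6, S=6]  = 29
W = 2H - T - 2Q  [with H=-6, T=6, Q=29]  = -76

-76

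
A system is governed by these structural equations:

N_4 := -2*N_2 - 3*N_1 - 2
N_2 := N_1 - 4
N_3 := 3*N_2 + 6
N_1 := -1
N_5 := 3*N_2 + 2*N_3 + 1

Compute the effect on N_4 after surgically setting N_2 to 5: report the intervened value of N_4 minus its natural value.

-20

Under do(N_2=5), the mechanism N_2 := N_1 - 4 is discarded; N_2 is fixed at 5.
N_4 = -2*N_2 - 3*N_1 - 2  [with N_2=5, N_1=-1]  = -9
Without intervention: N_2 = N_1 - 4  [with N_1=-1]  = -5; N_4 = -2*N_2 - 3*N_1 - 2  [with N_2=-5, N_1=-1]  = 11.
Change = -9 − 11 = -20.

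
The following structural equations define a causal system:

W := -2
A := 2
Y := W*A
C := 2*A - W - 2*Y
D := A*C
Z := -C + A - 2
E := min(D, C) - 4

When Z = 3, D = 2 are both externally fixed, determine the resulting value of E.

Setting Z = 3, D = 2 by intervention discards those variables' equations.
Y = W*A  [with W=-2, A=2]  = -4
C = 2*A - W - 2*Y  [with A=2, W=-2, Y=-4]  = 14
E = min(D, C) - 4  [with D=2, C=14]  = -2

-2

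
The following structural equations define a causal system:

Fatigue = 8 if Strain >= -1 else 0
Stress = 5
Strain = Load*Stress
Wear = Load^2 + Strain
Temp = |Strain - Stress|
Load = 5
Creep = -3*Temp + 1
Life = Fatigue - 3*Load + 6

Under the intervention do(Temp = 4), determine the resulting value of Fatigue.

The intervention breaks the incoming arrows to Temp: Temp = |Strain - Stress| no longer applies, and Temp = 4.
No directed path runs from Temp to Fatigue, so Fatigue keeps its natural value.
Strain = Load*Stress  [with Load=5, Stress=5]  = 25
Fatigue = 8 if Strain >= -1 else 0  [with Strain=25]  = 8

8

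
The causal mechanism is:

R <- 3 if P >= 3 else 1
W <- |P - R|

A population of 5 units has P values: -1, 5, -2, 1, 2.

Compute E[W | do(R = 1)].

2

Under do(R=1), R's equation is replaced by R=1 for every unit. Per-unit W: 2, 4, 3, 0, 1. Mean = 2.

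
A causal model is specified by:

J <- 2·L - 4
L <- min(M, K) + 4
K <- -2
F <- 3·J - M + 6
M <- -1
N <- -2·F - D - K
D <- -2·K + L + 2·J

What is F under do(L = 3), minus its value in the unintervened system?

6

do(L=3) replaces the equation L <- min(M, K) + 4 with the constant L = 3.
J = 2·L - 4  [with L=3]  = 2
F = 3·J - M + 6  [with J=2, M=-1]  = 13
Without intervention: L = min(M, K) + 4  [with M=-1, K=-2]  = 2; J = 2·L - 4  [with L=2]  = 0; F = 3·J - M + 6  [with J=0, M=-1]  = 7.
Change = 13 − 7 = 6.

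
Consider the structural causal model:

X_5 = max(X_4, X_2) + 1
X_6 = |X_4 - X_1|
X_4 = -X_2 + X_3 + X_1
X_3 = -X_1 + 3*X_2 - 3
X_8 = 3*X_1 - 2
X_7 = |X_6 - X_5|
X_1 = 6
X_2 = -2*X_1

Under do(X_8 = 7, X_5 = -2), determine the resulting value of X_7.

Under do(X_8 = 7, X_5 = -2), each intervened variable's structural equation is replaced by its fixed value.
X_2 = -2*X_1  [with X_1=6]  = -12
X_3 = -X_1 + 3*X_2 - 3  [with X_1=6, X_2=-12]  = -45
X_4 = -X_2 + X_3 + X_1  [with X_2=-12, X_3=-45, X_1=6]  = -27
X_6 = |X_4 - X_1|  [with X_4=-27, X_1=6]  = 33
X_7 = |X_6 - X_5|  [with X_6=33, X_5=-2]  = 35

35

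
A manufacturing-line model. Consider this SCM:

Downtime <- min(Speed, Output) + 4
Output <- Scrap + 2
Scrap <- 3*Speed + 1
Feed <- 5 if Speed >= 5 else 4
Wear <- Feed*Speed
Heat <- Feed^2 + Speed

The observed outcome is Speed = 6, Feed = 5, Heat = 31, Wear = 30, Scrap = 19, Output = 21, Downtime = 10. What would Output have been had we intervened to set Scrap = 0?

2

The intervention breaks the incoming arrows to Scrap: Scrap <- 3*Speed + 1 no longer applies, and Scrap = 0.
Output = Scrap + 2  [with Scrap=0]  = 2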